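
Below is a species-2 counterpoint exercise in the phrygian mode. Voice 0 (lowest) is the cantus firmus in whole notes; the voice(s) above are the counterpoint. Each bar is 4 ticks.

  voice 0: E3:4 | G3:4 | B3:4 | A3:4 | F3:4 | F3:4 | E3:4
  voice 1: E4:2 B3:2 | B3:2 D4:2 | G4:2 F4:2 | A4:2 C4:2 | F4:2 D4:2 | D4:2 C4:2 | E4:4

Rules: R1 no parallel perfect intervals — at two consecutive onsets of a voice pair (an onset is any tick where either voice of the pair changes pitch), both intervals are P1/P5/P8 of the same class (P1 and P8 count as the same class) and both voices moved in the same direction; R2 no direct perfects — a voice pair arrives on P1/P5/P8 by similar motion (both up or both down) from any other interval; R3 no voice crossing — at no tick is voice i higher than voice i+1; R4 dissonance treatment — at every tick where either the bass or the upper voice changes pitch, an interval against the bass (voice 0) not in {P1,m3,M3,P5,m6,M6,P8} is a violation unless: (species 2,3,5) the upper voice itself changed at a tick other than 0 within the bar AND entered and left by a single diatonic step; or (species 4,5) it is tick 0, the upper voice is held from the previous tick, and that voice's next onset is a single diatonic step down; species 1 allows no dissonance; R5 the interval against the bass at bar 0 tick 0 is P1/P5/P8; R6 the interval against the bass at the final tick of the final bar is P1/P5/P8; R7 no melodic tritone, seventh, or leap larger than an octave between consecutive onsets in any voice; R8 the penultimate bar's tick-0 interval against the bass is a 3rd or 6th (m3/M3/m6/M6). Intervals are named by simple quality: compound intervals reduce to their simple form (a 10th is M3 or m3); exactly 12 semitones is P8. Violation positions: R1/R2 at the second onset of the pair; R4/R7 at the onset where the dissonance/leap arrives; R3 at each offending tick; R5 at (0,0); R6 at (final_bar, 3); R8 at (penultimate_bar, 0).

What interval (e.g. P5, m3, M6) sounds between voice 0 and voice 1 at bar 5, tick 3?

voice 0=F3 voice 1=C4 -> P5

P5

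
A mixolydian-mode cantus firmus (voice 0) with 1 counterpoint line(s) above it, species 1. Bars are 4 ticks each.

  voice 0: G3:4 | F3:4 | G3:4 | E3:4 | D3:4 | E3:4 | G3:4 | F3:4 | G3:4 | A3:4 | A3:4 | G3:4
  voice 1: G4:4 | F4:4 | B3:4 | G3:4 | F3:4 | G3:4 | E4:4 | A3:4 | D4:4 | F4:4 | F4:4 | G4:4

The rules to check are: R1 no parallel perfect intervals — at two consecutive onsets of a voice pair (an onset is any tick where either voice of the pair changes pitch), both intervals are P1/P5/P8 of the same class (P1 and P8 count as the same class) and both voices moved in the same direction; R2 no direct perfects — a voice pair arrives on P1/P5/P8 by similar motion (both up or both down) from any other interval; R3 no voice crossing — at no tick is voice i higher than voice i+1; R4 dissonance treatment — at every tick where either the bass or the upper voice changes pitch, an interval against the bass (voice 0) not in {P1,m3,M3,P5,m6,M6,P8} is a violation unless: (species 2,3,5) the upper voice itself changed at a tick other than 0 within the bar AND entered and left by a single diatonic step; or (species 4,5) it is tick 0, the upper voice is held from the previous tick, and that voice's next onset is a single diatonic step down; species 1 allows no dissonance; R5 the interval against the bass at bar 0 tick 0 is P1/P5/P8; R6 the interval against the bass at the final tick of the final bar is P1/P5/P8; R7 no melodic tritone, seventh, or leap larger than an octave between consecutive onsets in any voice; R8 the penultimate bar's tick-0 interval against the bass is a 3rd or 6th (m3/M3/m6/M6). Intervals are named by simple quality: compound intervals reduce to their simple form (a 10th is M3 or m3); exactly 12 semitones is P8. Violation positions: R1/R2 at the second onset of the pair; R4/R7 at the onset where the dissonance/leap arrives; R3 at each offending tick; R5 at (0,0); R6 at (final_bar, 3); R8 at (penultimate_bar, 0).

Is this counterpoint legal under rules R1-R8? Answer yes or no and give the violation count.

bar 0: v0=G3 v1=G4 (P8)
bar 1: v0=F3 v1=F4 (P8)
bar 2: v0=G3 v1=B3 (M3)
bar 3: v0=E3 v1=G3 (m3)
bar 4: v0=D3 v1=F3 (m3)
bar 5: v0=E3 v1=G3 (m3)
bar 6: v0=G3 v1=E4 (M6)
bar 7: v0=F3 v1=A3 (M3)
bar 8: v0=G3 v1=D4 (P5)
bar 9: v0=A3 v1=F4 (m6)
bar 10: v0=A3 v1=F4 (m6)
bar 11: v0=G3 v1=G4 (P8)
  R1 @ bar1.0: G3/G4 P8 -> F3/F4 P8 similar
  R7 @ bar2.0: F4->B3 leap 6st
  R2 @ bar8.0: F3/A3 M3 -> G3/D4 P5 similar

No (3 violations)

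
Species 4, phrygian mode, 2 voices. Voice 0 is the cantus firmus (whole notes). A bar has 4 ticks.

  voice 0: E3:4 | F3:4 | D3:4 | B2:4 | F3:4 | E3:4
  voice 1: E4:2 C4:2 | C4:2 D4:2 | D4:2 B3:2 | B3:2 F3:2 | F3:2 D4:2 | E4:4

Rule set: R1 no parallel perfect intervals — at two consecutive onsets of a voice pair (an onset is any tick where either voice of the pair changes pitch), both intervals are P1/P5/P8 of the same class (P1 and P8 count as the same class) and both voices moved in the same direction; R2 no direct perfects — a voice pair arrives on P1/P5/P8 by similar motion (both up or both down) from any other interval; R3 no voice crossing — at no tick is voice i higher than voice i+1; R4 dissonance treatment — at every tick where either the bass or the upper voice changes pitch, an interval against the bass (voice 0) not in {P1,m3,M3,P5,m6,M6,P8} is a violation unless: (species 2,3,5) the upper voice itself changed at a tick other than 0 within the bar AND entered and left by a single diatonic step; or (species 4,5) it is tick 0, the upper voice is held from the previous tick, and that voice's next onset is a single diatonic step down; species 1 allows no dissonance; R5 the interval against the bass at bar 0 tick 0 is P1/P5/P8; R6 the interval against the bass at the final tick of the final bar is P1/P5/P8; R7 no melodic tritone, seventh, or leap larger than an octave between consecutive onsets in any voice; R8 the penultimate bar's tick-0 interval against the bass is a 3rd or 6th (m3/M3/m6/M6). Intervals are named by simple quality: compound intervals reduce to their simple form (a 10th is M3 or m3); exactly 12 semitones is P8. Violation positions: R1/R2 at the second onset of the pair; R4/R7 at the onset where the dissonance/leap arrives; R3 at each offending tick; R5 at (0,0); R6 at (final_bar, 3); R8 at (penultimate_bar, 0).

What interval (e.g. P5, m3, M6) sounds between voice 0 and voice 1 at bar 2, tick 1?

P8

voice 0=D3 voice 1=D4 -> P8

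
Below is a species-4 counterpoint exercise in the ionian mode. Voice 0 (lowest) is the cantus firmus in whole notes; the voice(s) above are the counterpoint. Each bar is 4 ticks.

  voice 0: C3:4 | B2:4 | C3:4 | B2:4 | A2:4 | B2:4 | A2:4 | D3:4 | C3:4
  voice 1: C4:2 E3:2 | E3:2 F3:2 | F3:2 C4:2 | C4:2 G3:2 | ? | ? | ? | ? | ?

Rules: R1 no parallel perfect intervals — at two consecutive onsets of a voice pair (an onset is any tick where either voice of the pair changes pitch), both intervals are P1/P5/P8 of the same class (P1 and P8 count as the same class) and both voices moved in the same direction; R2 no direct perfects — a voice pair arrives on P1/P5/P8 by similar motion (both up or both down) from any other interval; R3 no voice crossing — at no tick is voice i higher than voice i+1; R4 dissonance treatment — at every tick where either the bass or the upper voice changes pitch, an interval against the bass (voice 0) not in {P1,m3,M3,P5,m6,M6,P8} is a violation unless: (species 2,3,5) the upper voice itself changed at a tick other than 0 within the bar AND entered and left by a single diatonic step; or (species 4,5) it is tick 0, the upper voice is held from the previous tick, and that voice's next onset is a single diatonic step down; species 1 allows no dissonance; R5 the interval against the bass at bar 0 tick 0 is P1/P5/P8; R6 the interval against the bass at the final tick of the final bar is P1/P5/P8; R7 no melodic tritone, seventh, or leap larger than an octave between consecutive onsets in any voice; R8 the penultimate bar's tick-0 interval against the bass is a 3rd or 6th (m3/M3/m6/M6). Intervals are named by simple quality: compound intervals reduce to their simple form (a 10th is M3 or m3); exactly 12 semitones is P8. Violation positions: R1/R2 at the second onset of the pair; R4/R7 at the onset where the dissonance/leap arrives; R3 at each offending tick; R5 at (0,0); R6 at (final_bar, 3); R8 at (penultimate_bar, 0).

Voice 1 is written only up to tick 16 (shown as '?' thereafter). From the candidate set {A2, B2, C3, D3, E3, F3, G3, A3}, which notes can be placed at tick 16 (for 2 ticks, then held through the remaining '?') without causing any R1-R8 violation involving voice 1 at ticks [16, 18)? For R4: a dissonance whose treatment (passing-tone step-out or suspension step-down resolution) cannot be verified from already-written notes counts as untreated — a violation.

A2: violates R2,R7
B2: violates R4
C3: legal
D3: violates R4
E3: violates R2
F3: legal
G3: violates R4
A3: legal

{A3, C3, F3}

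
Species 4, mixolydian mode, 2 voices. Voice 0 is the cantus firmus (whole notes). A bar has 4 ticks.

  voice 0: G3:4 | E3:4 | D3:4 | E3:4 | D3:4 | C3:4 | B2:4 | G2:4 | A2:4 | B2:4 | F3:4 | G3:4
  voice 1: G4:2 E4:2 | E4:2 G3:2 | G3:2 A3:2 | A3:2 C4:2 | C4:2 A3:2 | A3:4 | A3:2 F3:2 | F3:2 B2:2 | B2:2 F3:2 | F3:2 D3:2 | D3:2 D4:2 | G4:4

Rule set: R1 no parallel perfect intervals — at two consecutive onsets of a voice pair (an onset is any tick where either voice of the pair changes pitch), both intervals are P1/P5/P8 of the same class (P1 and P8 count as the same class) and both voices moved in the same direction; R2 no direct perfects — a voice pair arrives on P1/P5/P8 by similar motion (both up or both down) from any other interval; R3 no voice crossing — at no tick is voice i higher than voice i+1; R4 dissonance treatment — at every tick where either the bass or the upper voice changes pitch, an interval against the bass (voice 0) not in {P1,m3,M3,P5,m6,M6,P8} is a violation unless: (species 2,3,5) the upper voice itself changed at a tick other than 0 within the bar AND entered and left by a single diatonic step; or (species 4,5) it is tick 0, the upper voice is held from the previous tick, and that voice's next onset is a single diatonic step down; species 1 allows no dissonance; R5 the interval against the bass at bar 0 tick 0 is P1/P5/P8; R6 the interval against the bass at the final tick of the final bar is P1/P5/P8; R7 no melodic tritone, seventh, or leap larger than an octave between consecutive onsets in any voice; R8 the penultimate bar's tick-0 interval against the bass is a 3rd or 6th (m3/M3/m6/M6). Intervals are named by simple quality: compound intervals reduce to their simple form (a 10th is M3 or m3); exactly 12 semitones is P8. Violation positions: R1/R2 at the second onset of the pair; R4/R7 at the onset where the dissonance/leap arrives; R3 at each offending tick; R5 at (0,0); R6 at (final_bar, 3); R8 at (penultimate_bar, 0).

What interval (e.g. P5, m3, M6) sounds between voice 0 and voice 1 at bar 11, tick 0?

voice 0=G3 voice 1=G4 -> P8

P8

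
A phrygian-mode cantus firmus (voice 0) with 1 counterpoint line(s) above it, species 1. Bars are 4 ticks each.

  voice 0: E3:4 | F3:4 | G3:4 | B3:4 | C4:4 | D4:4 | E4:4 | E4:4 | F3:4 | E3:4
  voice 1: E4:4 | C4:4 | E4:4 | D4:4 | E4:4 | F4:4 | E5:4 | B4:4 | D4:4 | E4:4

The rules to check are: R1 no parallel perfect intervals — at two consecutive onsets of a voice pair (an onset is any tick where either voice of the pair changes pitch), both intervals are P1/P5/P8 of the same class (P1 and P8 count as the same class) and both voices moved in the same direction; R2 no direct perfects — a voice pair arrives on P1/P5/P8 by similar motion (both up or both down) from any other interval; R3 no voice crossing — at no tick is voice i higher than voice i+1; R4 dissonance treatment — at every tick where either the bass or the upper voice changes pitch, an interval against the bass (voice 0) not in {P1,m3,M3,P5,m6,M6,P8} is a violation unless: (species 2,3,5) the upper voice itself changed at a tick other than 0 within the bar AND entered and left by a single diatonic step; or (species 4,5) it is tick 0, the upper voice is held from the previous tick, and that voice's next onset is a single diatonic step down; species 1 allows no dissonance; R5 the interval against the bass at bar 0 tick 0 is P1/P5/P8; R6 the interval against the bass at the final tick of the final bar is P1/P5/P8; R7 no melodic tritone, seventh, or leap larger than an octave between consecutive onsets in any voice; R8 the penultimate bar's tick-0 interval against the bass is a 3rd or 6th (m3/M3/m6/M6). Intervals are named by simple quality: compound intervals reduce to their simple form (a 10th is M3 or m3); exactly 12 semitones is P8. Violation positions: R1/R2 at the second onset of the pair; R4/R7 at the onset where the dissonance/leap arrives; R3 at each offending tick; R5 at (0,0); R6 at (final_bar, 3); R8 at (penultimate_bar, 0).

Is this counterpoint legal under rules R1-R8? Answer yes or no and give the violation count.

bar 0: v0=E3 v1=E4 (P8)
bar 1: v0=F3 v1=C4 (P5)
bar 2: v0=G3 v1=E4 (M6)
bar 3: v0=B3 v1=D4 (m3)
bar 4: v0=C4 v1=E4 (M3)
bar 5: v0=D4 v1=F4 (m3)
bar 6: v0=E4 v1=E5 (P8)
bar 7: v0=E4 v1=B4 (P5)
bar 8: v0=F3 v1=D4 (M6)
bar 9: v0=E3 v1=E4 (P8)
  R2 @ bar6.0: D4/F4 m3 -> E4/E5 P8 similar
  R7 @ bar6.0: F4->E5 leap 11st
  R7 @ bar8.0: E4->F3 leap 11st

No (3 violations)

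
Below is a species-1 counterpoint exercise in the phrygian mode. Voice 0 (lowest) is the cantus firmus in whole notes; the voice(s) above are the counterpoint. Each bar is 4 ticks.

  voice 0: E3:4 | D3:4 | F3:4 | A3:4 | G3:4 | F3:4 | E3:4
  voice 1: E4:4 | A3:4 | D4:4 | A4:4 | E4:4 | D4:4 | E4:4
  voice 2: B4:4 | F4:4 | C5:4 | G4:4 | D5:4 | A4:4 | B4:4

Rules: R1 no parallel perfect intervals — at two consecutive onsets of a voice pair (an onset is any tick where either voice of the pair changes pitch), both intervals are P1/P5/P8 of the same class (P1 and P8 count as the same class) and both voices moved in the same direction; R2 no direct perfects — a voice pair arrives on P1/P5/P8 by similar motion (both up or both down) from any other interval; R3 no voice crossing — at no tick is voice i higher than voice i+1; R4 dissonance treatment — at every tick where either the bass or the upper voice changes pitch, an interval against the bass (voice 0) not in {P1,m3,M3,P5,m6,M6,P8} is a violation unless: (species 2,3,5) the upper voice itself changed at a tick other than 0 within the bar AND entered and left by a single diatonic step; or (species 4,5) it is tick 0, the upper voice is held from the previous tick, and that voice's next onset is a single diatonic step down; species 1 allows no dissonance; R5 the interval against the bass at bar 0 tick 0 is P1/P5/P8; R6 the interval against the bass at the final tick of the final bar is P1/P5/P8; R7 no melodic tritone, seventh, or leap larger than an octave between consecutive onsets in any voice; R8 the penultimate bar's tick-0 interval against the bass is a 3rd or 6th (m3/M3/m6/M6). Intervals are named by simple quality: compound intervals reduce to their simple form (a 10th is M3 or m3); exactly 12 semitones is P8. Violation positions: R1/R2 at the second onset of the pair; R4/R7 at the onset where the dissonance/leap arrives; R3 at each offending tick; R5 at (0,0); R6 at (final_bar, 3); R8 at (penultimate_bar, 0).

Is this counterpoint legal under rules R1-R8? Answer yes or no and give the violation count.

No (11 violations)

bar 0: v0=E3 v1=E4 v2=B4 (P5)
bar 1: v0=D3 v1=A3 v2=F4 (m3)
bar 2: v0=F3 v1=D4 v2=C5 (P5)
bar 3: v0=A3 v1=A4 v2=G4 (m7)
bar 4: v0=G3 v1=E4 v2=D5 (P5)
bar 5: v0=F3 v1=D4 v2=A4 (M3)
bar 6: v0=E3 v1=E4 v2=B4 (P5)
  R2 @ bar1.0: E3/E4 P8 -> D3/A3 P5 similar
  R7 @ bar1.0: B4->F4 leap 6st
  R2 @ bar2.0: D3/F4 m3 -> F3/C5 P5 similar
  R2 @ bar3.0: F3/D4 M6 -> A3/A4 P8 similar
  R3 @ bar3.0: A4 above G4
  R4 @ bar3.0: A3/G4 m7 untreated
  R3 @ bar3.1: A4 above G4
  R3 @ bar3.2: A4 above G4
  R3 @ bar3.3: A4 above G4
  R2 @ bar5.0: E4/D5 m7 -> D4/A4 P5 similar
  R1 @ bar6.0: D4/A4 P5 -> E4/B4 P5 similar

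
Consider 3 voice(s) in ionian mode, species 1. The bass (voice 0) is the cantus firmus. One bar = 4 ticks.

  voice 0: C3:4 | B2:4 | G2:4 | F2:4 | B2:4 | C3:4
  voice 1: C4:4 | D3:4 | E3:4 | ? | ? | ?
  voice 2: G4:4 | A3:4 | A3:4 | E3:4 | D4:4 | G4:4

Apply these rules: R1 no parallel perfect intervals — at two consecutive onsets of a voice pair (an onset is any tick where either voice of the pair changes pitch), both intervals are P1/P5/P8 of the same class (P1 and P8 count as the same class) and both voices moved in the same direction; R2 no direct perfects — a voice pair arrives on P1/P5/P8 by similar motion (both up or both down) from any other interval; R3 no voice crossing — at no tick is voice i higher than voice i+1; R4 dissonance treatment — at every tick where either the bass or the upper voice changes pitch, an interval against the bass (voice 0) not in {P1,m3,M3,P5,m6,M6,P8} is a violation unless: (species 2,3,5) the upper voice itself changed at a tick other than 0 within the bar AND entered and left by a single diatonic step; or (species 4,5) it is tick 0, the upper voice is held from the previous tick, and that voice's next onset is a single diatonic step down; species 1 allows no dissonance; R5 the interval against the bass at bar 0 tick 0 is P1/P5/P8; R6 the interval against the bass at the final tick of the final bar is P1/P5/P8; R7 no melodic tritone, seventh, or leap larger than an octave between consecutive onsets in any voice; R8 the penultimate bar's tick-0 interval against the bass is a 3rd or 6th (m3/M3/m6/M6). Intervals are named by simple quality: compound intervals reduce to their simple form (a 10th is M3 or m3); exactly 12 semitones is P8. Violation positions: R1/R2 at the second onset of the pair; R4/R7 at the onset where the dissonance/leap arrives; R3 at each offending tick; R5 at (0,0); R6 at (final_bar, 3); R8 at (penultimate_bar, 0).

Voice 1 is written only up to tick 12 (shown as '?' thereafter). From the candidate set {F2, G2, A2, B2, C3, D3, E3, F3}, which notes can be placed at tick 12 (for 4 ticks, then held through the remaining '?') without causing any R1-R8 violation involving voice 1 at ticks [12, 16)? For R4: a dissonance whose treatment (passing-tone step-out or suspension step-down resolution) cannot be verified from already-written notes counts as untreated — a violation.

F2: violates R2,R7
G2: violates R4
A2: violates R2
B2: violates R4
C3: violates R2
D3: legal
E3: violates R4
F3: violates R3

{D3}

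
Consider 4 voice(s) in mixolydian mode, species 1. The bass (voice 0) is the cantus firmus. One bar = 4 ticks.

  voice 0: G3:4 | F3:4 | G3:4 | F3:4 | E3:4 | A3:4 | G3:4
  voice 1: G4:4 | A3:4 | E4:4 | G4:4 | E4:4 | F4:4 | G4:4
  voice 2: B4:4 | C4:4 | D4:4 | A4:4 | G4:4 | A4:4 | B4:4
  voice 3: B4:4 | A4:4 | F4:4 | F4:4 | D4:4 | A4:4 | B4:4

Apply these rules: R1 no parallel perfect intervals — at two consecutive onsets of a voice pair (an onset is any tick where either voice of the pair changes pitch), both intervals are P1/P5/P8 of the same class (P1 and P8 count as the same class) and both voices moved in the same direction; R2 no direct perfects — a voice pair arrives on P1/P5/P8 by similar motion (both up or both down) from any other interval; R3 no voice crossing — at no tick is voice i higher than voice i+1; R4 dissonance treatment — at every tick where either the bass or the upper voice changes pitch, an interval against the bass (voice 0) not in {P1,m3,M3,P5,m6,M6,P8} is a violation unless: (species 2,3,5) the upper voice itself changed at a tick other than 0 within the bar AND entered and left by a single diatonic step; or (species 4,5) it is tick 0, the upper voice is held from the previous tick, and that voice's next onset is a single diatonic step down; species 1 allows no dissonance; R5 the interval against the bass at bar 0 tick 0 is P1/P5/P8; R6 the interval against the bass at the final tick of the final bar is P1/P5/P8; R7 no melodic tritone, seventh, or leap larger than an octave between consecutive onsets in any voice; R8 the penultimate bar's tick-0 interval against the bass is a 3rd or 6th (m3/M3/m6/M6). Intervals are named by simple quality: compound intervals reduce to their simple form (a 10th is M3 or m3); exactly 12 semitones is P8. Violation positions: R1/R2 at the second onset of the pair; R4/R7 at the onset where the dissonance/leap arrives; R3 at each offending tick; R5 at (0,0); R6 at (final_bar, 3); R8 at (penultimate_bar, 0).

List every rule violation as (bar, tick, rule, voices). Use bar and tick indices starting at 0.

bar 0: v0=G3 v1=G4 v2=B4 v3=B4 downbeat M3
bar 1: v0=F3 v1=A3 v2=C4 v3=A4 downbeat M3
bar 2: v0=G3 v1=E4 v2=D4 v3=F4 downbeat m7
bar 3: v0=F3 v1=G4 v2=A4 v3=F4 downbeat P8
bar 4: v0=E3 v1=E4 v2=G4 v3=D4 downbeat m7
bar 5: v0=A3 v1=F4 v2=A4 v3=A4 downbeat P8
bar 6: v0=G3 v1=G4 v2=B4 v3=B4 downbeat M3
  -> R5 @ bar 0 tick 0 v(0, 2): opens on M3
  -> R5 @ bar 0 tick 0 v(0, 3): opens on M3
  -> R2 @ bar 1 tick 0 v(0, 2): G3/B4 M3 -> F3/C4 P5 similar
  -> R2 @ bar 1 tick 0 v(1, 3): G4/B4 M3 -> A3/A4 P8 similar
  -> R7 @ bar 1 tick 0 v(1,): G4->A3 leap 10st
  -> R7 @ bar 1 tick 0 v(2,): B4->C4 leap 11st
  -> R1 @ bar 2 tick 0 v(0, 2): F3/C4 P5 -> G3/D4 P5 similar
  -> R3 @ bar 2 tick 0 v(1, 2): E4 above D4
  -> R4 @ bar 2 tick 0 v(0, 3): G3/F4 m7 untreated
  -> R3 @ bar 2 tick 1 v(1, 2): E4 above D4
  -> R3 @ bar 2 tick 2 v(1, 2): E4 above D4
  -> R3 @ bar 2 tick 3 v(1, 2): E4 above D4
  -> R3 @ bar 3 tick 0 v(2, 3): A4 above F4
  -> R4 @ bar 3 tick 0 v(0, 1): F3/G4 M2 untreated
  -> R3 @ bar 3 tick 1 v(2, 3): A4 above F4
  -> R3 @ bar 3 tick 2 v(2, 3): A4 above F4
  -> R3 @ bar 3 tick 3 v(2, 3): A4 above F4
  -> R2 @ bar 4 tick 0 v(0, 1): F3/G4 M2 -> E3/E4 P8 similar
  -> R3 @ bar 4 tick 0 v(2, 3): G4 above D4
  -> R4 @ bar 4 tick 0 v(0, 3): E3/D4 m7 untreated
  -> R3 @ bar 4 tick 1 v(2, 3): G4 above D4
  -> R3 @ bar 4 tick 2 v(2, 3): G4 above D4
  -> R3 @ bar 4 tick 3 v(2, 3): G4 above D4
  -> R2 @ bar 5 tick 0 v(0, 2): E3/G4 m3 -> A3/A4 P8 similar
  -> R2 @ bar 5 tick 0 v(0, 3): E3/D4 m7 -> A3/A4 P8 similar
  -> R2 @ bar 5 tick 0 v(2, 3): G4/D4 P4 -> A4/A4 P1 similar
  -> R8 @ bar 5 tick 0 v(0, 2): penult P8 not 3rd/6th
  -> R8 @ bar 5 tick 0 v(0, 3): penult P8 not 3rd/6th
  -> R1 @ bar 6 tick 0 v(2, 3): A4/A4 P1 -> B4/B4 P1 similar
  -> R6 @ bar 6 tick 3 v(0, 2): closes on M3
  -> R6 @ bar 6 tick 3 v(0, 3): closes on M3

(0, 0, R5, (0, 2))
(0, 0, R5, (0, 3))
(1, 0, R2, (0, 2))
(1, 0, R2, (1, 3))
(1, 0, R7, (1,))
(1, 0, R7, (2,))
(2, 0, R1, (0, 2))
(2, 0, R3, (1, 2))
(2, 0, R4, (0, 3))
(2, 1, R3, (1, 2))
(2, 2, R3, (1, 2))
(2, 3, R3, (1, 2))
(3, 0, R3, (2, 3))
(3, 0, R4, (0, 1))
(3, 1, R3, (2, 3))
(3, 2, R3, (2, 3))
(3, 3, R3, (2, 3))
(4, 0, R2, (0, 1))
(4, 0, R3, (2, 3))
(4, 0, R4, (0, 3))
(4, 1, R3, (2, 3))
(4, 2, R3, (2, 3))
(4, 3, R3, (2, 3))
(5, 0, R2, (0, 2))
(5, 0, R2, (0, 3))
(5, 0, R2, (2, 3))
(5, 0, R8, (0, 2))
(5, 0, R8, (0, 3))
(6, 0, R1, (2, 3))
(6, 3, R6, (0, 2))
(6, 3, R6, (0, 3))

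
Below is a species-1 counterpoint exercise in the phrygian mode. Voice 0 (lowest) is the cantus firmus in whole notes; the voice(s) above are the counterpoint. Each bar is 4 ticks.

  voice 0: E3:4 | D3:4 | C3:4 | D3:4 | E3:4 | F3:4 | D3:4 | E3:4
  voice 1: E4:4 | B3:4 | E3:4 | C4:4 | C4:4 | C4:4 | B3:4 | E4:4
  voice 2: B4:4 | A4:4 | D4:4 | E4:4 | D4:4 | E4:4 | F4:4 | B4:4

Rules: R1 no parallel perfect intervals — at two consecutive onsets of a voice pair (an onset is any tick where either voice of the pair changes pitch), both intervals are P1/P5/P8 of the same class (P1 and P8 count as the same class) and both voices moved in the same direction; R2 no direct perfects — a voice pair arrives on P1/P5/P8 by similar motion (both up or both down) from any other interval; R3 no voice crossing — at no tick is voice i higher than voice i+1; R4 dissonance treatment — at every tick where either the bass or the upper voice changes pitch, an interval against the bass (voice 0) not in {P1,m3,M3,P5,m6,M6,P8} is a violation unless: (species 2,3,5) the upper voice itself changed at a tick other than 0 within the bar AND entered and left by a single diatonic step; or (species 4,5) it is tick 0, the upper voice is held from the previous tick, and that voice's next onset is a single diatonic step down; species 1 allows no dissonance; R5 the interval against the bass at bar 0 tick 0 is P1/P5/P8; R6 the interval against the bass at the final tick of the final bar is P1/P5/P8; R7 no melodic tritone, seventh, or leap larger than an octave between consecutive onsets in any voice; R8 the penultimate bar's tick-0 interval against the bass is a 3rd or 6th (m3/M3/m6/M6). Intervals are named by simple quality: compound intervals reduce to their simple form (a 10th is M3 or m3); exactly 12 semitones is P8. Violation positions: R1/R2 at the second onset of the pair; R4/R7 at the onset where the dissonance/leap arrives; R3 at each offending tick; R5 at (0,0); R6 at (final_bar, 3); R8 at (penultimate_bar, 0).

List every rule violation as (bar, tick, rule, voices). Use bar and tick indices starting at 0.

bar 0: v0=E3 v1=E4 v2=B4 downbeat P5
bar 1: v0=D3 v1=B3 v2=A4 downbeat P5
bar 2: v0=C3 v1=E3 v2=D4 downbeat M2
bar 3: v0=D3 v1=C4 v2=E4 downbeat M2
bar 4: v0=E3 v1=C4 v2=D4 downbeat m7
bar 5: v0=F3 v1=C4 v2=E4 downbeat M7
bar 6: v0=D3 v1=B3 v2=F4 downbeat m3
bar 7: v0=E3 v1=E4 v2=B4 downbeat P5
  -> R1 @ bar 1 tick 0 v(0, 2): E3/B4 P5 -> D3/A4 P5 similar
  -> R4 @ bar 2 tick 0 v(0, 2): C3/D4 M2 untreated
  -> R4 @ bar 3 tick 0 v(0, 1): D3/C4 m7 untreated
  -> R4 @ bar 3 tick 0 v(0, 2): D3/E4 M2 untreated
  -> R4 @ bar 4 tick 0 v(0, 2): E3/D4 m7 untreated
  -> R4 @ bar 5 tick 0 v(0, 2): F3/E4 M7 untreated
  -> R2 @ bar 7 tick 0 v(0, 1): D3/B3 M6 -> E3/E4 P8 similar
  -> R2 @ bar 7 tick 0 v(0, 2): D3/F4 m3 -> E3/B4 P5 similar
  -> R2 @ bar 7 tick 0 v(1, 2): B3/F4 TT -> E4/B4 P5 similar
  -> R7 @ bar 7 tick 0 v(2,): F4->B4 leap 6st

(1, 0, R1, (0, 2))
(2, 0, R4, (0, 2))
(3, 0, R4, (0, 1))
(3, 0, R4, (0, 2))
(4, 0, R4, (0, 2))
(5, 0, R4, (0, 2))
(7, 0, R2, (0, 1))
(7, 0, R2, (0, 2))
(7, 0, R2, (1, 2))
(7, 0, R7, (2,))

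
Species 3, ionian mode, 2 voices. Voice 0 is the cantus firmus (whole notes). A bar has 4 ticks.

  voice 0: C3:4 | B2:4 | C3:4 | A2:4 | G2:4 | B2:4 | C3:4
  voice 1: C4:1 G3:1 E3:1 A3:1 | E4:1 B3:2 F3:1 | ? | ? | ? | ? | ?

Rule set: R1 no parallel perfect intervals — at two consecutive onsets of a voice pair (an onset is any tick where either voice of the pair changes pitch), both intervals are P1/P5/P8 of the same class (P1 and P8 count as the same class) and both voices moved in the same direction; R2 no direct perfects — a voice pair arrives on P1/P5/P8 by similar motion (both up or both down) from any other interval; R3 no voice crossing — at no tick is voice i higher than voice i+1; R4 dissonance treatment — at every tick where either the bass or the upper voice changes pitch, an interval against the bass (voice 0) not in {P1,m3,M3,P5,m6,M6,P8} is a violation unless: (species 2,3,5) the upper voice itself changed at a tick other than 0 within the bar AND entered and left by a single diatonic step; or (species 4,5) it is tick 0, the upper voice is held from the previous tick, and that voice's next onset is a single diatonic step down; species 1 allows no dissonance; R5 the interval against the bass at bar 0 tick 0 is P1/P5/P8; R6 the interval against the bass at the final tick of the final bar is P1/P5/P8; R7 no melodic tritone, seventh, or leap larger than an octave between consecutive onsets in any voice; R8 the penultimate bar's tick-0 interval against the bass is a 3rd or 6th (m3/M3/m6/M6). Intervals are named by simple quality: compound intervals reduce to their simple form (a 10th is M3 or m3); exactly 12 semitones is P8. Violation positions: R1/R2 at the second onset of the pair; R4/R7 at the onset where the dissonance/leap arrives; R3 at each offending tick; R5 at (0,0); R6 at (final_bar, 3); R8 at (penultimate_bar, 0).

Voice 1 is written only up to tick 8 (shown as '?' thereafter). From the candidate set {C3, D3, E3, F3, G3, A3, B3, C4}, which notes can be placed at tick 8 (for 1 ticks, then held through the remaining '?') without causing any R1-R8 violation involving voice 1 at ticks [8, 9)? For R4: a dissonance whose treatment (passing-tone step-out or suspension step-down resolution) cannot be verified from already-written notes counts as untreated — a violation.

C3: legal
D3: violates R4
E3: legal
F3: violates R4
G3: violates R2
A3: legal
B3: violates R4,R7
C4: violates R2

{A3, C3, E3}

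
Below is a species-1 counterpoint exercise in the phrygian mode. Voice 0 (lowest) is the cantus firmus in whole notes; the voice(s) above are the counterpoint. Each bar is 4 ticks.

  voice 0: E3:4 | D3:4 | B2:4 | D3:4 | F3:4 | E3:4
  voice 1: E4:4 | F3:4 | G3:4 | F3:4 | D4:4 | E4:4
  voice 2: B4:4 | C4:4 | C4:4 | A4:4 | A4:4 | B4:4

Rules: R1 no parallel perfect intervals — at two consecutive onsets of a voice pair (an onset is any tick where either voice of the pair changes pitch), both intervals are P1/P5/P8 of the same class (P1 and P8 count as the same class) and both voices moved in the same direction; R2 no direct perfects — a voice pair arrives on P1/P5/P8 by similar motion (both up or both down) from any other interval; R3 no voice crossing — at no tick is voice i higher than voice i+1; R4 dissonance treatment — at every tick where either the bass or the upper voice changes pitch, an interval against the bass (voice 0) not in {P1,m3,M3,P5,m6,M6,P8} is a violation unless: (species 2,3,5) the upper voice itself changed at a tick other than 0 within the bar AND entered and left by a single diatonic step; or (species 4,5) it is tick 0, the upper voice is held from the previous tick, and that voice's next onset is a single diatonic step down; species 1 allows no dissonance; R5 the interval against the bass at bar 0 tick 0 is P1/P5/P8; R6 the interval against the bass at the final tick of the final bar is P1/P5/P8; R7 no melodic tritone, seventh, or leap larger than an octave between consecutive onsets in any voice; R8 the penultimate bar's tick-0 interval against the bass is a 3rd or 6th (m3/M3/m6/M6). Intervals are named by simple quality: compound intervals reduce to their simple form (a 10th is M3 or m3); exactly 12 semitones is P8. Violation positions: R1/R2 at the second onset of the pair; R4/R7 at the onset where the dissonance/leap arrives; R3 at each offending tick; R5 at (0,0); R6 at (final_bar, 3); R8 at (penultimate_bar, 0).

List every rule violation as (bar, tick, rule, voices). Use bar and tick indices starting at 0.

bar 0: v0=E3 v1=E4 v2=B4 downbeat P5
bar 1: v0=D3 v1=F3 v2=C4 downbeat m7
bar 2: v0=B2 v1=G3 v2=C4 downbeat m2
bar 3: v0=D3 v1=F3 v2=A4 downbeat P5
bar 4: v0=F3 v1=D4 v2=A4 downbeat M3
bar 5: v0=E3 v1=E4 v2=B4 downbeat P5
  -> R1 @ bar 1 tick 0 v(1, 2): E4/B4 P5 -> F3/C4 P5 similar
  -> R4 @ bar 1 tick 0 v(0, 2): D3/C4 m7 untreated
  -> R7 @ bar 1 tick 0 v(1,): E4->F3 leap 11st
  -> R7 @ bar 1 tick 0 v(2,): B4->C4 leap 11st
  -> R4 @ bar 2 tick 0 v(0, 2): B2/C4 m2 untreated
  -> R2 @ bar 3 tick 0 v(0, 2): B2/C4 m2 -> D3/A4 P5 similar
  -> R1 @ bar 5 tick 0 v(1, 2): D4/A4 P5 -> E4/B4 P5 similar

(1, 0, R1, (1, 2))
(1, 0, R4, (0, 2))
(1, 0, R7, (1,))
(1, 0, R7, (2,))
(2, 0, R4, (0, 2))
(3, 0, R2, (0, 2))
(5, 0, R1, (1, 2))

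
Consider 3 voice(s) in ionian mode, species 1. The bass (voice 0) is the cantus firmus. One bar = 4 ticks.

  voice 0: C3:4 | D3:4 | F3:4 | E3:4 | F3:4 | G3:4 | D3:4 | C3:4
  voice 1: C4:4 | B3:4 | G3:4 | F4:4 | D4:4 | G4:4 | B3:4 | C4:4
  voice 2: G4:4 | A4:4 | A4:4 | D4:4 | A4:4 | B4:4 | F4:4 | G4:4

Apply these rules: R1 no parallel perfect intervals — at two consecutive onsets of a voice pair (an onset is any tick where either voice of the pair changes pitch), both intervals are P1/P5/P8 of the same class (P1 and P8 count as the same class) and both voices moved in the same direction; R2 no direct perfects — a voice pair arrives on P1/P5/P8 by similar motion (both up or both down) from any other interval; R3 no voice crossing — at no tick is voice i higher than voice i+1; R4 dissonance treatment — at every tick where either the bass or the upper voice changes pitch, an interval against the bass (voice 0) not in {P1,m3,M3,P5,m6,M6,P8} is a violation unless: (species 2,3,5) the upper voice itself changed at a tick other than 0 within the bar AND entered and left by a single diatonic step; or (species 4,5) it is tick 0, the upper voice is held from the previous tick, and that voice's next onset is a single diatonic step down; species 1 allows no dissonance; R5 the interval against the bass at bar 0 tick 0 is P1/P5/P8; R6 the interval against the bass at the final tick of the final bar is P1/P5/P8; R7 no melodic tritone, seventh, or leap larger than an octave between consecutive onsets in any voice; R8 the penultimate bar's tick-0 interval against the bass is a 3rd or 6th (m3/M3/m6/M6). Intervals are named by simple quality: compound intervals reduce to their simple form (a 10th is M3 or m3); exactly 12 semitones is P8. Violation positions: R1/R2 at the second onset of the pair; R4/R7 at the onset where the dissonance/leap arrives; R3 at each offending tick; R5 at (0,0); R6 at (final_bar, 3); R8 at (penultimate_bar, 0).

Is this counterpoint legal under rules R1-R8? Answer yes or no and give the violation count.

No (12 violations)

bar 0: v0=C3 v1=C4 v2=G4 (P5)
bar 1: v0=D3 v1=B3 v2=A4 (P5)
bar 2: v0=F3 v1=G3 v2=A4 (M3)
bar 3: v0=E3 v1=F4 v2=D4 (m7)
bar 4: v0=F3 v1=D4 v2=A4 (M3)
bar 5: v0=G3 v1=G4 v2=B4 (M3)
bar 6: v0=D3 v1=B3 v2=F4 (m3)
bar 7: v0=C3 v1=C4 v2=G4 (P5)
  R1 @ bar1.0: C3/G4 P5 -> D3/A4 P5 similar
  R4 @ bar2.0: F3/G3 M2 untreated
  R3 @ bar3.0: F4 above D4
  R4 @ bar3.0: E3/F4 m2 untreated
  R4 @ bar3.0: E3/D4 m7 untreated
  R7 @ bar3.0: G3->F4 leap 10st
  R3 @ bar3.1: F4 above D4
  R3 @ bar3.2: F4 above D4
  R3 @ bar3.3: F4 above D4
  R2 @ bar5.0: F3/D4 M6 -> G3/G4 P8 similar
  R7 @ bar6.0: B4->F4 leap 6st
  R2 @ bar7.0: B3/F4 TT -> C4/G4 P5 similar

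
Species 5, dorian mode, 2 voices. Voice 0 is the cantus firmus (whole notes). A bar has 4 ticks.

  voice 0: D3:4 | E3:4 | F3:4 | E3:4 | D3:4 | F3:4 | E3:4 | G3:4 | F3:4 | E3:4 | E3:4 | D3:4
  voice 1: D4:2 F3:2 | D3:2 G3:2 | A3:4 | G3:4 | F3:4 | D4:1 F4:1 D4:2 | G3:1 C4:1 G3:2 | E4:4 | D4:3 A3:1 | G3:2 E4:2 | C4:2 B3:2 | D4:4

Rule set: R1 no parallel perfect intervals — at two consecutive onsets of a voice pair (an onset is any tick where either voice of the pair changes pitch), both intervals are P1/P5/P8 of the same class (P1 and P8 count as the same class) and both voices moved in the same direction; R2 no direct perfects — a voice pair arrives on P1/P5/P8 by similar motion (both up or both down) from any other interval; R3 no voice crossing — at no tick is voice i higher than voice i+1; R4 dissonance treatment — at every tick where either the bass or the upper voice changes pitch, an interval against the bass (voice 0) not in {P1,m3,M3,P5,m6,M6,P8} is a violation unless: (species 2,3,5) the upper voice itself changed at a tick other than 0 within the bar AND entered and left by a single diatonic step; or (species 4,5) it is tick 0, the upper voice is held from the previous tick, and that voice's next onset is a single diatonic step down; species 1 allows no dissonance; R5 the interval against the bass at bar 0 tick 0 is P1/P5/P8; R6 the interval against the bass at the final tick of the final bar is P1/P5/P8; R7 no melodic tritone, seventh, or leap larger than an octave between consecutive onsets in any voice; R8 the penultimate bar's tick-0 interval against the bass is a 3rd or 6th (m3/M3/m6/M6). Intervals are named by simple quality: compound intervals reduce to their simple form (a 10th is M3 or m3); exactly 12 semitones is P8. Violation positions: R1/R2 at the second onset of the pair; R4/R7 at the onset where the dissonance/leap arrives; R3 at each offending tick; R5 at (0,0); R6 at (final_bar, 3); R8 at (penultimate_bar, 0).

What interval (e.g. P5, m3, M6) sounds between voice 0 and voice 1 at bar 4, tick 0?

voice 0=D3 voice 1=F3 -> m3

m3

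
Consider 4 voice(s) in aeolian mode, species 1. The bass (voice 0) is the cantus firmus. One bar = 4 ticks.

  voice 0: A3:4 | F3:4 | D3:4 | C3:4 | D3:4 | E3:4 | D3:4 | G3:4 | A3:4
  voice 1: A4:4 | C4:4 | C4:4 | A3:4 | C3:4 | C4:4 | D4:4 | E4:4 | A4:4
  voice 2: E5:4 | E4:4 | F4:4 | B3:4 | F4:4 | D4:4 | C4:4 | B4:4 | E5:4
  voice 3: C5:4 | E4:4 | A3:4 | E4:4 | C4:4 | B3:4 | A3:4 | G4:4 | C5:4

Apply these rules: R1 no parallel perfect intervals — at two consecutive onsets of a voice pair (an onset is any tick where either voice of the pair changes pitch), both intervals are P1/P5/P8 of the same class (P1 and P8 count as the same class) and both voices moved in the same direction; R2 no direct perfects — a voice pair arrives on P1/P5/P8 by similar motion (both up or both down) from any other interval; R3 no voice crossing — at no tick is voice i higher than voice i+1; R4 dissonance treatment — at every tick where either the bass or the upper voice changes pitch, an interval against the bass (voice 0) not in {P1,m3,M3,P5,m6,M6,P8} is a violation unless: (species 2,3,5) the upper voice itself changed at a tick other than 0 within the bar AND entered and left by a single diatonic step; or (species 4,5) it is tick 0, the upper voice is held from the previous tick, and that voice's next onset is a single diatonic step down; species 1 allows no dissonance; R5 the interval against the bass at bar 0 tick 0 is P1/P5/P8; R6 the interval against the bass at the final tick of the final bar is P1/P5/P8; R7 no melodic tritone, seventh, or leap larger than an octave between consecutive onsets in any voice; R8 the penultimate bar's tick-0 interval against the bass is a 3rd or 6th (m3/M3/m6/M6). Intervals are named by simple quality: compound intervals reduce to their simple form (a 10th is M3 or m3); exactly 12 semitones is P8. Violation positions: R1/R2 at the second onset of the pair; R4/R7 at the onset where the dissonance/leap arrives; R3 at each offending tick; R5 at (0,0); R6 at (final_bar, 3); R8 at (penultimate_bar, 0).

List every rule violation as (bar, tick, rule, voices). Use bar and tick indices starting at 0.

bar 0: v0=A3 v1=A4 v2=E5 v3=C5 downbeat m3
bar 1: v0=F3 v1=C4 v2=E4 v3=E4 downbeat M7
bar 2: v0=D3 v1=C4 v2=F4 v3=A3 downbeat P5
bar 3: v0=C3 v1=A3 v2=B3 v3=E4 downbeat M3
bar 4: v0=D3 v1=C3 v2=F4 v3=C4 downbeat m7
bar 5: v0=E3 v1=C4 v2=D4 v3=B3 downbeat P5
bar 6: v0=D3 v1=D4 v2=C4 v3=A3 downbeat P5
bar 7: v0=G3 v1=E4 v2=B4 v3=G4 downbeat P8
bar 8: v0=A3 v1=A4 v2=E5 v3=C5 downbeat m3
  -> R3 @ bar 0 tick 0 v(2, 3): E5 above C5
  -> R5 @ bar 0 tick 0 v(0, 3): opens on m3
  -> R3 @ bar 0 tick 1 v(2, 3): E5 above C5
  -> R3 @ bar 0 tick 2 v(2, 3): E5 above C5
  -> R3 @ bar 0 tick 3 v(2, 3): E5 above C5
  -> R2 @ bar 1 tick 0 v(0, 1): A3/A4 P8 -> F3/C4 P5 similar
  -> R2 @ bar 1 tick 0 v(2, 3): E5/C5 M3 -> E4/E4 P1 similar
  -> R4 @ bar 1 tick 0 v(0, 2): F3/E4 M7 untreated
  -> R4 @ bar 1 tick 0 v(0, 3): F3/E4 M7 untreated
  -> R2 @ bar 2 tick 0 v(0, 3): F3/E4 M7 -> D3/A3 P5 similar
  -> R3 @ bar 2 tick 0 v(2, 3): F4 above A3
  -> R4 @ bar 2 tick 0 v(0, 1): D3/C4 m7 untreated
  -> R3 @ bar 2 tick 1 v(2, 3): F4 above A3
  -> R3 @ bar 2 tick 2 v(2, 3): F4 above A3
  -> R3 @ bar 2 tick 3 v(2, 3): F4 above A3
  -> R4 @ bar 3 tick 0 v(0, 2): C3/B3 M7 untreated
  -> R7 @ bar 3 tick 0 v(2,): F4->B3 leap 6st
  -> R2 @ bar 4 tick 0 v(1, 3): A3/E4 P5 -> C3/C4 P8 similar
  -> R3 @ bar 4 tick 0 v(0, 1): D3 above C3
  -> R3 @ bar 4 tick 0 v(2, 3): F4 above C4
  -> R4 @ bar 4 tick 0 v(0, 1): D3/C3 M2 untreated
  -> R4 @ bar 4 tick 0 v(0, 3): D3/C4 m7 untreated
  -> R7 @ bar 4 tick 0 v(2,): B3->F4 leap 6st
  -> R3 @ bar 4 tick 1 v(0, 1): D3 above C3
  -> R3 @ bar 4 tick 1 v(2, 3): F4 above C4
  -> R3 @ bar 4 tick 2 v(0, 1): D3 above C3
  -> R3 @ bar 4 tick 2 v(2, 3): F4 above C4
  -> R3 @ bar 4 tick 3 v(0, 1): D3 above C3
  -> R3 @ bar 4 tick 3 v(2, 3): F4 above C4
  -> R3 @ bar 5 tick 0 v(2, 3): D4 above B3
  -> R4 @ bar 5 tick 0 v(0, 2): E3/D4 m7 untreated
  -> R3 @ bar 5 tick 1 v(2, 3): D4 above B3
  -> R3 @ bar 5 tick 2 v(2, 3): D4 above B3
  -> R3 @ bar 5 tick 3 v(2, 3): D4 above B3
  -> R1 @ bar 6 tick 0 v(0, 3): E3/B3 P5 -> D3/A3 P5 similar
  -> R3 @ bar 6 tick 0 v(1, 2): D4 above C4
  -> R3 @ bar 6 tick 0 v(2, 3): C4 above A3
  -> R4 @ bar 6 tick 0 v(0, 2): D3/C4 m7 untreated
  -> R3 @ bar 6 tick 1 v(1, 2): D4 above C4
  -> R3 @ bar 6 tick 1 v(2, 3): C4 above A3
  -> R3 @ bar 6 tick 2 v(1, 2): D4 above C4
  -> R3 @ bar 6 tick 2 v(2, 3): C4 above A3
  -> R3 @ bar 6 tick 3 v(1, 2): D4 above C4
  -> R3 @ bar 6 tick 3 v(2, 3): C4 above A3
  -> R2 @ bar 7 tick 0 v(0, 3): D3/A3 P5 -> G3/G4 P8 similar
  -> R2 @ bar 7 tick 0 v(1, 2): D4/C4 M2 -> E4/B4 P5 similar
  -> R3 @ bar 7 tick 0 v(2, 3): B4 above G4
  -> R7 @ bar 7 tick 0 v(2,): C4->B4 leap 11st
  -> R7 @ bar 7 tick 0 v(3,): A3->G4 leap 10st
  -> R8 @ bar 7 tick 0 v(0, 3): penult P8 not 3rd/6th
  -> R3 @ bar 7 tick 1 v(2, 3): B4 above G4
  -> R3 @ bar 7 tick 2 v(2, 3): B4 above G4
  -> R3 @ bar 7 tick 3 v(2, 3): B4 above G4
  -> R1 @ bar 8 tick 0 v(1, 2): E4/B4 P5 -> A4/E5 P5 similar
  -> R2 @ bar 8 tick 0 v(0, 1): G3/E4 M6 -> A3/A4 P8 similar
  -> R2 @ bar 8 tick 0 v(0, 2): G3/B4 M3 -> A3/E5 P5 similar
  -> R3 @ bar 8 tick 0 v(2, 3): E5 above C5
  -> R3 @ bar 8 tick 1 v(2, 3): E5 above C5
  -> R3 @ bar 8 tick 2 v(2, 3): E5 above C5
  -> R3 @ bar 8 tick 3 v(2, 3): E5 above C5
  -> R6 @ bar 8 tick 3 v(0, 3): closes on m3

(0, 0, R3, (2, 3))
(0, 0, R5, (0, 3))
(0, 1, R3, (2, 3))
(0, 2, R3, (2, 3))
(0, 3, R3, (2, 3))
(1, 0, R2, (0, 1))
(1, 0, R2, (2, 3))
(1, 0, R4, (0, 2))
(1, 0, R4, (0, 3))
(2, 0, R2, (0, 3))
(2, 0, R3, (2, 3))
(2, 0, R4, (0, 1))
(2, 1, R3, (2, 3))
(2, 2, R3, (2, 3))
(2, 3, R3, (2, 3))
(3, 0, R4, (0, 2))
(3, 0, R7, (2,))
(4, 0, R2, (1, 3))
(4, 0, R3, (0, 1))
(4, 0, R3, (2, 3))
(4, 0, R4, (0, 1))
(4, 0, R4, (0, 3))
(4, 0, R7, (2,))
(4, 1, R3, (0, 1))
(4, 1, R3, (2, 3))
(4, 2, R3, (0, 1))
(4, 2, R3, (2, 3))
(4, 3, R3, (0, 1))
(4, 3, R3, (2, 3))
(5, 0, R3, (2, 3))
(5, 0, R4, (0, 2))
(5, 1, R3, (2, 3))
(5, 2, R3, (2, 3))
(5, 3, R3, (2, 3))
(6, 0, R1, (0, 3))
(6, 0, R3, (1, 2))
(6, 0, R3, (2, 3))
(6, 0, R4, (0, 2))
(6, 1, R3, (1, 2))
(6, 1, R3, (2, 3))
(6, 2, R3, (1, 2))
(6, 2, R3, (2, 3))
(6, 3, R3, (1, 2))
(6, 3, R3, (2, 3))
(7, 0, R2, (0, 3))
(7, 0, R2, (1, 2))
(7, 0, R3, (2, 3))
(7, 0, R7, (2,))
(7, 0, R7, (3,))
(7, 0, R8, (0, 3))
(7, 1, R3, (2, 3))
(7, 2, R3, (2, 3))
(7, 3, R3, (2, 3))
(8, 0, R1, (1, 2))
(8, 0, R2, (0, 1))
(8, 0, R2, (0, 2))
(8, 0, R3, (2, 3))
(8, 1, R3, (2, 3))
(8, 2, R3, (2, 3))
(8, 3, R3, (2, 3))
(8, 3, R6, (0, 3))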